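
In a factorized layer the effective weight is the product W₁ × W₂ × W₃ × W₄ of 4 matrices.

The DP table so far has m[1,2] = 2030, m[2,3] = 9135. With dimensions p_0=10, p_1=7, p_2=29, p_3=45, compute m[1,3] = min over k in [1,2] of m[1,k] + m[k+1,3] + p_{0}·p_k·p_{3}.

12285

m[1,3] = min over k∈[1,2] of m[1,k]+m[k+1,3]+p_{0}·p_k·p_{3}.
k=1: 0 + 9135 + 10·7·45 = 12285; k=2: 2030 + 0 + 10·29·45 = 15080.
Minimum: 12285 at k=1.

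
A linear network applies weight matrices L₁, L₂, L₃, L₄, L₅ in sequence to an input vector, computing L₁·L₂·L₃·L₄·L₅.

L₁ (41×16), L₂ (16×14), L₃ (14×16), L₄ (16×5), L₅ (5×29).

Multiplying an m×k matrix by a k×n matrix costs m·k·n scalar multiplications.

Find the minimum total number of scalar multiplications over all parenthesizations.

Adjacent pairs: L₁L₂ = 41·16·14 = 9184; L₂L₃ = 16·14·16 = 3584; L₃L₄ = 14·16·5 = 1120; L₄L₅ = 16·5·29 = 2320.
Length 3: L₁..L₃: k=1: 0+3584+41·16·16=14080; k=2: 9184+0+41·14·16=18368 → min 14080 | L₂..L₄: k=2: 0+1120+16·14·5=2240; k=3: 3584+0+16·16·5=4864 → min 2240 | L₃..L₅: k=3: 0+2320+14·16·29=8816; k=4: 1120+0+14·5·29=3150 → min 3150.
Length 4: L₁..L₄: k=1: 0+2240+41·16·5=5520; k=2: 9184+1120+41·14·5=13174; k=3: 14080+0+41·16·5=17360 → min 5520 | L₂..L₅: k=2: 0+3150+16·14·29=9646; k=3: 3584+2320+16·16·29=13328; k=4: 2240+0+16·5·29=4560 → min 4560.
Length 5: L₁..L₅: k=1: 0+4560+41·16·29=23584; k=2: 9184+3150+41·14·29=28980; k=3: 14080+2320+41·16·29=35424; k=4: 5520+0+41·5·29=11465 → min 11465.
Optimal order: ((L₁·(L₂·(L₃·L₄)))·L₅) with cost 11465.

11465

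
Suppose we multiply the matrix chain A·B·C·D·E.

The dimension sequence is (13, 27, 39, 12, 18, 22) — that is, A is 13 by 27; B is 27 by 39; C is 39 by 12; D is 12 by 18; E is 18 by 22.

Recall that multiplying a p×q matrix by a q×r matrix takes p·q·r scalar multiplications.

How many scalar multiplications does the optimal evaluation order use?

Adjacent pairs: AB = 13·27·39 = 13689; BC = 27·39·12 = 12636; CD = 39·12·18 = 8424; DE = 12·18·22 = 4752.
Length 3: A..C: k=1: 0+12636+13·27·12=16848; k=2: 13689+0+13·39·12=19773 → min 16848 | B..D: k=2: 0+8424+27·39·18=27378; k=3: 12636+0+27·12·18=18468 → min 18468 | C..E: k=3: 0+4752+39·12·22=15048; k=4: 8424+0+39·18·22=23868 → min 15048.
Length 4: A..D: k=1: 0+18468+13·27·18=24786; k=2: 13689+8424+13·39·18=31239; k=3: 16848+0+13·12·18=19656 → min 19656 | B..E: k=2: 0+15048+27·39·22=38214; k=3: 12636+4752+27·12·22=24516; k=4: 18468+0+27·18·22=29160 → min 24516.
Length 5: A..E: k=1: 0+24516+13·27·22=32238; k=2: 13689+15048+13·39·22=39891; k=3: 16848+4752+13·12·22=25032; k=4: 19656+0+13·18·22=24804 → min 24804.
Optimal order: (((A·(B·C))·D)·E) with cost 24804.

24804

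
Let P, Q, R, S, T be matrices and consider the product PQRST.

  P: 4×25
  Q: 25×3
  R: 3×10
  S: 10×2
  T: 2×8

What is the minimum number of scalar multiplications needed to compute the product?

Adjacent pairs: PQ = 4·25·3 = 300; QR = 25·3·10 = 750; RS = 3·10·2 = 60; ST = 10·2·8 = 160.
Length 3: P..R: k=1: 0+750+4·25·10=1750; k=2: 300+0+4·3·10=420 → min 420 | Q..S: k=2: 0+60+25·3·2=210; k=3: 750+0+25·10·2=1250 → min 210 | R..T: k=3: 0+160+3·10·8=400; k=4: 60+0+3·2·8=108 → min 108.
Length 4: P..S: k=1: 0+210+4·25·2=410; k=2: 300+60+4·3·2=384; k=3: 420+0+4·10·2=500 → min 384 | Q..T: k=2: 0+108+25·3·8=708; k=3: 750+160+25·10·8=2910; k=4: 210+0+25·2·8=610 → min 610.
Length 5: P..T: k=1: 0+610+4·25·8=1410; k=2: 300+108+4·3·8=504; k=3: 420+160+4·10·8=900; k=4: 384+0+4·2·8=448 → min 448.
Optimal order: (((PQ)(RS))T) with cost 448.

448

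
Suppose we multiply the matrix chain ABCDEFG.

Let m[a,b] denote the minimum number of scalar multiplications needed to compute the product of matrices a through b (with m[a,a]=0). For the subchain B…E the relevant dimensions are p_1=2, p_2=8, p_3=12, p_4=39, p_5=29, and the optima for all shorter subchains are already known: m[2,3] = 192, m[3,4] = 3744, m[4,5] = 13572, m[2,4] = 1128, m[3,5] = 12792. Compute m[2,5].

3390

m[2,5] = min over k∈[2,4] of m[2,k]+m[k+1,5]+p_{1}·p_k·p_{5}.
k=2: 0 + 12792 + 2·8·29 = 13256; k=3: 192 + 13572 + 2·12·29 = 14460; k=4: 1128 + 0 + 2·39·29 = 3390.
Minimum: 3390 at k=4.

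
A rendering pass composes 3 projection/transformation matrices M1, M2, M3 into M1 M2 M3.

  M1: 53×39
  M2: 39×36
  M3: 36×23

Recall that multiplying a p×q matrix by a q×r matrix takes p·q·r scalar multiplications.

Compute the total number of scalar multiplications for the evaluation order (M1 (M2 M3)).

(M2 M3): 39×36 by 36×23 → 39×23, cost 39·36·23 = 32292
(M1 (M2 M3)): 53×39 by 39×23 → 53×23, cost 53·39·23 = 47541; cumulative 79833
Total: 79833 scalar multiplications.

79833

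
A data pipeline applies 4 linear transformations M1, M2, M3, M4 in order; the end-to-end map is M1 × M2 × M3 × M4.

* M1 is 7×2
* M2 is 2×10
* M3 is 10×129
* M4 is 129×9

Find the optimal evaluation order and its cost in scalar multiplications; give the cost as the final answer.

5028

Adjacent pairs: M1M2 = 7·2·10 = 140; M2M3 = 2·10·129 = 2580; M3M4 = 10·129·9 = 11610.
Length 3: M1..M3: k=1: 0+2580+7·2·129=4386; k=2: 140+0+7·10·129=9170 → min 4386 | M2..M4: k=2: 0+11610+2·10·9=11790; k=3: 2580+0+2·129·9=4902 → min 4902.
Length 4: M1..M4: k=1: 0+4902+7·2·9=5028; k=2: 140+11610+7·10·9=12380; k=3: 4386+0+7·129·9=12513 → min 5028.
Optimal parenthesization: (M1 × ((M2 × M3) × M4)) with cost 5028.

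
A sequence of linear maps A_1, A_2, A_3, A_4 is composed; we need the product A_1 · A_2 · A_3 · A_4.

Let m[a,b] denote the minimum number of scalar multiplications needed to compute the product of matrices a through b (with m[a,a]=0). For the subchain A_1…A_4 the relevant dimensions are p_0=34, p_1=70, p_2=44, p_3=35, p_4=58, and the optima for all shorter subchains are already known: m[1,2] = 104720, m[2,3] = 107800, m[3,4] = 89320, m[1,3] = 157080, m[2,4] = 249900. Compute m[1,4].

226100

m[1,4] = min over k∈[1,3] of m[1,k]+m[k+1,4]+p_{0}·p_k·p_{4}.
k=1: 0 + 249900 + 34·70·58 = 387940; k=2: 104720 + 89320 + 34·44·58 = 280808; k=3: 157080 + 0 + 34·35·58 = 226100.
Minimum: 226100 at k=3.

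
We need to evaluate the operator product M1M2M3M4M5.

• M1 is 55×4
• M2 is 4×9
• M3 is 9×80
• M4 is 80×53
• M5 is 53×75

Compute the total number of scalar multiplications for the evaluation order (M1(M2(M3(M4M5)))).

(M4M5): 80×53 by 53×75 → 80×75, cost 80·53·75 = 318000
(M3(M4M5)): 9×80 by 80×75 → 9×75, cost 9·80·75 = 54000; cumulative 372000
(M2(M3(M4M5))): 4×9 by 9×75 → 4×75, cost 4·9·75 = 2700; cumulative 374700
(M1(M2(M3(M4M5)))): 55×4 by 4×75 → 55×75, cost 55·4·75 = 16500; cumulative 391200
Total: 391200 scalar multiplications.

391200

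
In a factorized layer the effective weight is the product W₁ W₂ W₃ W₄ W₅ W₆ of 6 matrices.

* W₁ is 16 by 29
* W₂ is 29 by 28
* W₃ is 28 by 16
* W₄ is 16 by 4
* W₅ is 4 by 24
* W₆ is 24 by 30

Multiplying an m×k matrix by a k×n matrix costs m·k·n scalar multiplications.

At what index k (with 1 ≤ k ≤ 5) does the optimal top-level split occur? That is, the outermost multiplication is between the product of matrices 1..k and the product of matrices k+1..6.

4

Adjacent pairs: W₁W₂ = 16·29·28 = 12992; W₂W₃ = 29·28·16 = 12992; W₃W₄ = 28·16·4 = 1792; W₄W₅ = 16·4·24 = 1536; W₅W₆ = 4·24·30 = 2880.
Length 3: W₁..W₃: k=1: 0+12992+16·29·16=20416; k=2: 12992+0+16·28·16=20160 → min 20160 | W₂..W₄: k=2: 0+1792+29·28·4=5040; k=3: 12992+0+29·16·4=14848 → min 5040 | W₃..W₅: k=3: 0+1536+28·16·24=12288; k=4: 1792+0+28·4·24=4480 → min 4480 | W₄..W₆: k=4: 0+2880+16·4·30=4800; k=5: 1536+0+16·24·30=13056 → min 4800.
Length 4: W₁..W₄: k=1: 0+5040+16·29·4=6896; k=2: 12992+1792+16·28·4=16576; k=3: 20160+0+16·16·4=21184 → min 6896 | W₂..W₅: k=2: 0+4480+29·28·24=23968; k=3: 12992+1536+29·16·24=25664; k=4: 5040+0+29·4·24=7824 → min 7824 | W₃..W₆: k=3: 0+4800+28·16·30=18240; k=4: 1792+2880+28·4·30=8032; k=5: 4480+0+28·24·30=24640 → min 8032.
Length 5: W₁..W₅: k=1: 0+7824+16·29·24=18960; k=2: 12992+4480+16·28·24=28224; k=3: 20160+1536+16·16·24=27840; k=4: 6896+0+16·4·24=8432 → min 8432 | W₂..W₆: k=2: 0+8032+29·28·30=32392; k=3: 12992+4800+29·16·30=31712; k=4: 5040+2880+29·4·30=11400; k=5: 7824+0+29·24·30=28704 → min 11400.
Top-level splits: k=1: (W₁..W₁)·(W₂..W₆) → 0+11400+16·29·30 = 25320; k=2: (W₁..W₂)·(W₃..W₆) → 12992+8032+16·28·30 = 34464; k=3: (W₁..W₃)·(W₄..W₆) → 20160+4800+16·16·30 = 32640; k=4: (W₁..W₄)·(W₅..W₆) → 6896+2880+16·4·30 = 11696; k=5: (W₁..W₅)·(W₆..W₆) → 8432+0+16·24·30 = 19952.
Best split is after W₄, i.e. k = 4.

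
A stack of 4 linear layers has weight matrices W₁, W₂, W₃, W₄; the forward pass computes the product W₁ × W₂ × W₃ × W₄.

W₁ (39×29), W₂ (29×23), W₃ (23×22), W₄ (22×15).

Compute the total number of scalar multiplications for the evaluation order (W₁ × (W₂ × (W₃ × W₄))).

34560

(W₃ × W₄): 23×22 by 22×15 → 23×15, cost 23·22·15 = 7590
(W₂ × (W₃ × W₄)): 29×23 by 23×15 → 29×15, cost 29·23·15 = 10005; cumulative 17595
(W₁ × (W₂ × (W₃ × W₄))): 39×29 by 29×15 → 39×15, cost 39·29·15 = 16965; cumulative 34560
Total: 34560 scalar multiplications.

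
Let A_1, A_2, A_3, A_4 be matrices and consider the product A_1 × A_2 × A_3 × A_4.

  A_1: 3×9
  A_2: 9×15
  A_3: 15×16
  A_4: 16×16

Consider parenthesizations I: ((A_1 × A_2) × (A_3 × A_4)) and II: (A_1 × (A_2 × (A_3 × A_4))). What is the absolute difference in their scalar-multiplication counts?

Order I = ((A_1 × A_2) × (A_3 × A_4)): (A_1 × A_2): 3×9 by 9×15 → 3×15, cost 3·9·15 = 405; (A_3 × A_4): 15×16 by 16×16 → 15×16, cost 15·16·16 = 3840; ((A_1 × A_2) × (A_3 × A_4)): 3×15 by 15×16 → 3×16, cost 3·15·16 = 720; cumulative 4965. Total 4965.
Order II = (A_1 × (A_2 × (A_3 × A_4))): (A_3 × A_4): 15×16 by 16×16 → 15×16, cost 15·16·16 = 3840; (A_2 × (A_3 × A_4)): 9×15 by 15×16 → 9×16, cost 9·15·16 = 2160; cumulative 6000; (A_1 × (A_2 × (A_3 × A_4))): 3×9 by 9×16 → 3×16, cost 3·9·16 = 432; cumulative 6432. Total 6432.
Difference: |4965 − 6432| = 1467.

1467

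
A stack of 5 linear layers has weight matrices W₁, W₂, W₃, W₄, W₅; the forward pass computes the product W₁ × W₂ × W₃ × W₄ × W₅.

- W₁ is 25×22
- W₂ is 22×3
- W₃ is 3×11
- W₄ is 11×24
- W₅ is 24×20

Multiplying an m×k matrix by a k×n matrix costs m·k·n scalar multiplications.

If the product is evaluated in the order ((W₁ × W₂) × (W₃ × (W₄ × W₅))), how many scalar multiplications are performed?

(W₁ × W₂): 25×22 by 22×3 → 25×3, cost 25·22·3 = 1650
(W₄ × W₅): 11×24 by 24×20 → 11×20, cost 11·24·20 = 5280
(W₃ × (W₄ × W₅)): 3×11 by 11×20 → 3×20, cost 3·11·20 = 660; cumulative 5940
((W₁ × W₂) × (W₃ × (W₄ × W₅))): 25×3 by 3×20 → 25×20, cost 25·3·20 = 1500; cumulative 9090
Total: 9090 scalar multiplications.

9090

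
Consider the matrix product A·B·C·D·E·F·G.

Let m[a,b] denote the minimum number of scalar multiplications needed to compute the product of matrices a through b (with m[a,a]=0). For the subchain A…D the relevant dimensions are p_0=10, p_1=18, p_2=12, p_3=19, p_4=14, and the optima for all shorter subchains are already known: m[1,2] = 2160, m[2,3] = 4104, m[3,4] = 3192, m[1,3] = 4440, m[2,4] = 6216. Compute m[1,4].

m[1,4] = min over k∈[1,3] of m[1,k]+m[k+1,4]+p_{0}·p_k·p_{4}.
k=1: 0 + 6216 + 10·18·14 = 8736; k=2: 2160 + 3192 + 10·12·14 = 7032; k=3: 4440 + 0 + 10·19·14 = 7100.
Minimum: 7032 at k=2.

7032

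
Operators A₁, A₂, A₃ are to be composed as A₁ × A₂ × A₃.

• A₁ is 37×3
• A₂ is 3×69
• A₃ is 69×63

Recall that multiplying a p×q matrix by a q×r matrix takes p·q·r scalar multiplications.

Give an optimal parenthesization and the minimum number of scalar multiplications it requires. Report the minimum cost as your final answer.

(A₁ × (A₂ × A₃)): cost 20034.
((A₁ × A₂) × A₃): cost 168498.
Optimal: (A₁ × (A₂ × A₃)) with cost 20034.

20034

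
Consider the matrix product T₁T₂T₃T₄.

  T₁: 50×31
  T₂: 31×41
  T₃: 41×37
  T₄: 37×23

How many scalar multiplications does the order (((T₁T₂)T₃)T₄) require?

181950

(T₁T₂): 50×31 by 31×41 → 50×41, cost 50·31·41 = 63550
((T₁T₂)T₃): 50×41 by 41×37 → 50×37, cost 50·41·37 = 75850; cumulative 139400
(((T₁T₂)T₃)T₄): 50×37 by 37×23 → 50×23, cost 50·37·23 = 42550; cumulative 181950
Total: 181950 scalar multiplications.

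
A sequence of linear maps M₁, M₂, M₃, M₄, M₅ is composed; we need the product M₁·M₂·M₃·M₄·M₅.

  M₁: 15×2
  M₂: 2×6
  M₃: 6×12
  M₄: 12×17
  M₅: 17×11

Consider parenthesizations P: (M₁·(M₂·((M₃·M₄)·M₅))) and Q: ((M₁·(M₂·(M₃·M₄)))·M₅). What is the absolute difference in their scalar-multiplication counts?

Order P = (M₁·(M₂·((M₃·M₄)·M₅))): (M₃·M₄): 6×12 by 12×17 → 6×17, cost 6·12·17 = 1224; ((M₃·M₄)·M₅): 6×17 by 17×11 → 6×11, cost 6·17·11 = 1122; cumulative 2346; (M₂·((M₃·M₄)·M₅)): 2×6 by 6×11 → 2×11, cost 2·6·11 = 132; cumulative 2478; (M₁·(M₂·((M₃·M₄)·M₅))): 15×2 by 2×11 → 15×11, cost 15·2·11 = 330; cumulative 2808. Total 2808.
Order Q = ((M₁·(M₂·(M₃·M₄)))·M₅): (M₃·M₄): 6×12 by 12×17 → 6×17, cost 6·12·17 = 1224; (M₂·(M₃·M₄)): 2×6 by 6×17 → 2×17, cost 2·6·17 = 204; cumulative 1428; (M₁·(M₂·(M₃·M₄))): 15×2 by 2×17 → 15×17, cost 15·2·17 = 510; cumulative 1938; ((M₁·(M₂·(M₃·M₄)))·M₅): 15×17 by 17×11 → 15×11, cost 15·17·11 = 2805; cumulative 4743. Total 4743.
Difference: |2808 − 4743| = 1935.

1935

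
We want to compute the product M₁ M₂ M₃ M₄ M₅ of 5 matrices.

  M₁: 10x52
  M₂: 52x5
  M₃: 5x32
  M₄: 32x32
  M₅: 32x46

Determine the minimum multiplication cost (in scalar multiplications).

Adjacent pairs: M₁M₂ = 10·52·5 = 2600; M₂M₃ = 52·5·32 = 8320; M₃M₄ = 5·32·32 = 5120; M₄M₅ = 32·32·46 = 47104.
Length 3: M₁..M₃: k=1: 0+8320+10·52·32=24960; k=2: 2600+0+10·5·32=4200 → min 4200 | M₂..M₄: k=2: 0+5120+52·5·32=13440; k=3: 8320+0+52·32·32=61568 → min 13440 | M₃..M₅: k=3: 0+47104+5·32·46=54464; k=4: 5120+0+5·32·46=12480 → min 12480.
Length 4: M₁..M₄: k=1: 0+13440+10·52·32=30080; k=2: 2600+5120+10·5·32=9320; k=3: 4200+0+10·32·32=14440 → min 9320 | M₂..M₅: k=2: 0+12480+52·5·46=24440; k=3: 8320+47104+52·32·46=131968; k=4: 13440+0+52·32·46=89984 → min 24440.
Length 5: M₁..M₅: k=1: 0+24440+10·52·46=48360; k=2: 2600+12480+10·5·46=17380; k=3: 4200+47104+10·32·46=66024; k=4: 9320+0+10·32·46=24040 → min 17380.
Optimal order: ((M₁ M₂) ((M₃ M₄) M₅)) with cost 17380.

17380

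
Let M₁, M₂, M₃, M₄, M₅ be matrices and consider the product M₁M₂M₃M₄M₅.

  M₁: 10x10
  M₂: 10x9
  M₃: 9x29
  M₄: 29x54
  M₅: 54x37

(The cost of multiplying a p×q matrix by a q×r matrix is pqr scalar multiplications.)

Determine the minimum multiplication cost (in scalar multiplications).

36306

Adjacent pairs: M₁M₂ = 10·10·9 = 900; M₂M₃ = 10·9·29 = 2610; M₃M₄ = 9·29·54 = 14094; M₄M₅ = 29·54·37 = 57942.
Length 3: M₁..M₃: k=1: 0+2610+10·10·29=5510; k=2: 900+0+10·9·29=3510 → min 3510 | M₂..M₄: k=2: 0+14094+10·9·54=18954; k=3: 2610+0+10·29·54=18270 → min 18270 | M₃..M₅: k=3: 0+57942+9·29·37=67599; k=4: 14094+0+9·54·37=32076 → min 32076.
Length 4: M₁..M₄: k=1: 0+18270+10·10·54=23670; k=2: 900+14094+10·9·54=19854; k=3: 3510+0+10·29·54=19170 → min 19170 | M₂..M₅: k=2: 0+32076+10·9·37=35406; k=3: 2610+57942+10·29·37=71282; k=4: 18270+0+10·54·37=38250 → min 35406.
Length 5: M₁..M₅: k=1: 0+35406+10·10·37=39106; k=2: 900+32076+10·9·37=36306; k=3: 3510+57942+10·29·37=72182; k=4: 19170+0+10·54·37=39150 → min 36306.
Optimal order: ((M₁M₂)((M₃M₄)M₅)) with cost 36306.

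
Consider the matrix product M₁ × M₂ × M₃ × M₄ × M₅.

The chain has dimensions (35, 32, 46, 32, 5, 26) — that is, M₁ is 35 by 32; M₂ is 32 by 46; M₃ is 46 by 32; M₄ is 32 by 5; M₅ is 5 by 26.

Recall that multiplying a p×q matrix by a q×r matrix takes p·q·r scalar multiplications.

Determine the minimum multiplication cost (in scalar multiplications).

24870

Adjacent pairs: M₁M₂ = 35·32·46 = 51520; M₂M₃ = 32·46·32 = 47104; M₃M₄ = 46·32·5 = 7360; M₄M₅ = 32·5·26 = 4160.
Length 3: M₁..M₃: k=1: 0+47104+35·32·32=82944; k=2: 51520+0+35·46·32=103040 → min 82944 | M₂..M₄: k=2: 0+7360+32·46·5=14720; k=3: 47104+0+32·32·5=52224 → min 14720 | M₃..M₅: k=3: 0+4160+46·32·26=42432; k=4: 7360+0+46·5·26=13340 → min 13340.
Length 4: M₁..M₄: k=1: 0+14720+35·32·5=20320; k=2: 51520+7360+35·46·5=66930; k=3: 82944+0+35·32·5=88544 → min 20320 | M₂..M₅: k=2: 0+13340+32·46·26=51612; k=3: 47104+4160+32·32·26=77888; k=4: 14720+0+32·5·26=18880 → min 18880.
Length 5: M₁..M₅: k=1: 0+18880+35·32·26=48000; k=2: 51520+13340+35·46·26=106720; k=3: 82944+4160+35·32·26=116224; k=4: 20320+0+35·5·26=24870 → min 24870.
Optimal order: ((M₁ × (M₂ × (M₃ × M₄))) × M₅) with cost 24870.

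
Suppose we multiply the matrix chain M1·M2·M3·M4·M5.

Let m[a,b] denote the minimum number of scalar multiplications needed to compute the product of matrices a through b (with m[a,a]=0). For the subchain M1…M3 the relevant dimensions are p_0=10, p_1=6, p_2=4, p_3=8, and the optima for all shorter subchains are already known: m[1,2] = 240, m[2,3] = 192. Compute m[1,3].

560

m[1,3] = min over k∈[1,2] of m[1,k]+m[k+1,3]+p_{0}·p_k·p_{3}.
k=1: 0 + 192 + 10·6·8 = 672; k=2: 240 + 0 + 10·4·8 = 560.
Minimum: 560 at k=2.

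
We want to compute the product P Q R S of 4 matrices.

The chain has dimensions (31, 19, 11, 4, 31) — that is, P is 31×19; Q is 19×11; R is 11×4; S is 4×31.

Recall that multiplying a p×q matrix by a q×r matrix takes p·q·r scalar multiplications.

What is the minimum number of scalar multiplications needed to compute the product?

7036

Adjacent pairs: PQ = 31·19·11 = 6479; QR = 19·11·4 = 836; RS = 11·4·31 = 1364.
Length 3: P..R: k=1: 0+836+31·19·4=3192; k=2: 6479+0+31·11·4=7843 → min 3192 | Q..S: k=2: 0+1364+19·11·31=7843; k=3: 836+0+19·4·31=3192 → min 3192.
Length 4: P..S: k=1: 0+3192+31·19·31=21451; k=2: 6479+1364+31·11·31=18414; k=3: 3192+0+31·4·31=7036 → min 7036.
Optimal order: ((P (Q R)) S) with cost 7036.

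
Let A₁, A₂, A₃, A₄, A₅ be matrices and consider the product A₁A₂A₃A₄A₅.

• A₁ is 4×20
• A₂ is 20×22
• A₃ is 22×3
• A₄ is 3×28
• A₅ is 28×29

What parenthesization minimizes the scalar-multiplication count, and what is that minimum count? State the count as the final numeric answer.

4344

Adjacent pairs: A₁A₂ = 4·20·22 = 1760; A₂A₃ = 20·22·3 = 1320; A₃A₄ = 22·3·28 = 1848; A₄A₅ = 3·28·29 = 2436.
Length 3: A₁..A₃: k=1: 0+1320+4·20·3=1560; k=2: 1760+0+4·22·3=2024 → min 1560 | A₂..A₄: k=2: 0+1848+20·22·28=14168; k=3: 1320+0+20·3·28=3000 → min 3000 | A₃..A₅: k=3: 0+2436+22·3·29=4350; k=4: 1848+0+22·28·29=19712 → min 4350.
Length 4: A₁..A₄: k=1: 0+3000+4·20·28=5240; k=2: 1760+1848+4·22·28=6072; k=3: 1560+0+4·3·28=1896 → min 1896 | A₂..A₅: k=2: 0+4350+20·22·29=17110; k=3: 1320+2436+20·3·29=5496; k=4: 3000+0+20·28·29=19240 → min 5496.
Length 5: A₁..A₅: k=1: 0+5496+4·20·29=7816; k=2: 1760+4350+4·22·29=8662; k=3: 1560+2436+4·3·29=4344; k=4: 1896+0+4·28·29=5144 → min 4344.
Optimal parenthesization: ((A₁(A₂A₃))(A₄A₅)) with cost 4344.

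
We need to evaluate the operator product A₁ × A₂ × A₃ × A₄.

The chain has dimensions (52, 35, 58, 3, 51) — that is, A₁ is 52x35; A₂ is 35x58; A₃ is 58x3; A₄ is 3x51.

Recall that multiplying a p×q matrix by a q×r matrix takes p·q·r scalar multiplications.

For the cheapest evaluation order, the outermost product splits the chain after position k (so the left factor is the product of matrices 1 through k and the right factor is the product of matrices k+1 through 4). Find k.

Adjacent pairs: A₁A₂ = 52·35·58 = 105560; A₂A₃ = 35·58·3 = 6090; A₃A₄ = 58·3·51 = 8874.
Length 3: A₁..A₃: k=1: 0+6090+52·35·3=11550; k=2: 105560+0+52·58·3=114608 → min 11550 | A₂..A₄: k=2: 0+8874+35·58·51=112404; k=3: 6090+0+35·3·51=11445 → min 11445.
Top-level splits: k=1: (A₁..A₁)·(A₂..A₄) → 0+11445+52·35·51 = 104265; k=2: (A₁..A₂)·(A₃..A₄) → 105560+8874+52·58·51 = 268250; k=3: (A₁..A₃)·(A₄..A₄) → 11550+0+52·3·51 = 19506.
Best split is after A₃, i.e. k = 3.

3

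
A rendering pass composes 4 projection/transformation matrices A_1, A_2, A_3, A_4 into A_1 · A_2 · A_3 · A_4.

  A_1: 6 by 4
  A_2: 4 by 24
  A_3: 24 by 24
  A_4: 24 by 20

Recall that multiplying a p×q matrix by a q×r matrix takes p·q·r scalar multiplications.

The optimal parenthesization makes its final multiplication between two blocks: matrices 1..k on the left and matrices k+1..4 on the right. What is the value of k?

1

Adjacent pairs: A_1A_2 = 6·4·24 = 576; A_2A_3 = 4·24·24 = 2304; A_3A_4 = 24·24·20 = 11520.
Length 3: A_1..A_3: k=1: 0+2304+6·4·24=2880; k=2: 576+0+6·24·24=4032 → min 2880 | A_2..A_4: k=2: 0+11520+4·24·20=13440; k=3: 2304+0+4·24·20=4224 → min 4224.
Top-level splits: k=1: (A_1..A_1)·(A_2..A_4) → 0+4224+6·4·20 = 4704; k=2: (A_1..A_2)·(A_3..A_4) → 576+11520+6·24·20 = 14976; k=3: (A_1..A_3)·(A_4..A_4) → 2880+0+6·24·20 = 5760.
Best split is after A_1, i.e. k = 1.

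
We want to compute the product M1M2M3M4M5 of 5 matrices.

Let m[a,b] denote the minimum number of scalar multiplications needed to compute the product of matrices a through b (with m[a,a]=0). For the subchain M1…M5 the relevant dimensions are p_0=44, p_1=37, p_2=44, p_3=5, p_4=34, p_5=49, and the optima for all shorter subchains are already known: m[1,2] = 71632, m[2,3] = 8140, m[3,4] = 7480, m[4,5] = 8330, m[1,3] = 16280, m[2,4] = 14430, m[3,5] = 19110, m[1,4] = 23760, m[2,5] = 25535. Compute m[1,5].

m[1,5] = min over k∈[1,4] of m[1,k]+m[k+1,5]+p_{0}·p_k·p_{5}.
k=1: 0 + 25535 + 44·37·49 = 105307; k=2: 71632 + 19110 + 44·44·49 = 185606; k=3: 16280 + 8330 + 44·5·49 = 35390; k=4: 23760 + 0 + 44·34·49 = 97064.
Minimum: 35390 at k=3.

35390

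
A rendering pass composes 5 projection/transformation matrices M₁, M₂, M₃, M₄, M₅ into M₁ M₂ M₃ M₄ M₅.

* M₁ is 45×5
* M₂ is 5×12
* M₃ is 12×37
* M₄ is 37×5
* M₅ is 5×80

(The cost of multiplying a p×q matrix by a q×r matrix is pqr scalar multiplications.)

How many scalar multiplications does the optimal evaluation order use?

21645

Adjacent pairs: M₁M₂ = 45·5·12 = 2700; M₂M₃ = 5·12·37 = 2220; M₃M₄ = 12·37·5 = 2220; M₄M₅ = 37·5·80 = 14800.
Length 3: M₁..M₃: k=1: 0+2220+45·5·37=10545; k=2: 2700+0+45·12·37=22680 → min 10545 | M₂..M₄: k=2: 0+2220+5·12·5=2520; k=3: 2220+0+5·37·5=3145 → min 2520 | M₃..M₅: k=3: 0+14800+12·37·80=50320; k=4: 2220+0+12·5·80=7020 → min 7020.
Length 4: M₁..M₄: k=1: 0+2520+45·5·5=3645; k=2: 2700+2220+45·12·5=7620; k=3: 10545+0+45·37·5=18870 → min 3645 | M₂..M₅: k=2: 0+7020+5·12·80=11820; k=3: 2220+14800+5·37·80=31820; k=4: 2520+0+5·5·80=4520 → min 4520.
Length 5: M₁..M₅: k=1: 0+4520+45·5·80=22520; k=2: 2700+7020+45·12·80=52920; k=3: 10545+14800+45·37·80=158545; k=4: 3645+0+45·5·80=21645 → min 21645.
Optimal order: ((M₁ (M₂ (M₃ M₄))) M₅) with cost 21645.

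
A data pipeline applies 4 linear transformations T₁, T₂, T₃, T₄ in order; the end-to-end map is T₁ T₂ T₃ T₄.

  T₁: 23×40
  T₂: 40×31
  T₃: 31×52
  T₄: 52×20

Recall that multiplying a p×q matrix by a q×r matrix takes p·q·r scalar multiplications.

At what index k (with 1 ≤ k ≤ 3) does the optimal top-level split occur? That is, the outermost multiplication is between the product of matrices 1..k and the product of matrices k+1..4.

2

Adjacent pairs: T₁T₂ = 23·40·31 = 28520; T₂T₃ = 40·31·52 = 64480; T₃T₄ = 31·52·20 = 32240.
Length 3: T₁..T₃: k=1: 0+64480+23·40·52=112320; k=2: 28520+0+23·31·52=65596 → min 65596 | T₂..T₄: k=2: 0+32240+40·31·20=57040; k=3: 64480+0+40·52·20=106080 → min 57040.
Top-level splits: k=1: (T₁..T₁)·(T₂..T₄) → 0+57040+23·40·20 = 75440; k=2: (T₁..T₂)·(T₃..T₄) → 28520+32240+23·31·20 = 75020; k=3: (T₁..T₃)·(T₄..T₄) → 65596+0+23·52·20 = 89516.
Best split is after T₂, i.e. k = 2.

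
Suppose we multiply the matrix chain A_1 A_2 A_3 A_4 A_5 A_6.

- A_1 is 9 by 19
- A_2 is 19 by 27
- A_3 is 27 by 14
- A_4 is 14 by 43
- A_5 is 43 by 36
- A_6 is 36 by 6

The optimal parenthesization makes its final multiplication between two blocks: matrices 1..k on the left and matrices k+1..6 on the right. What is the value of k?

1

Adjacent pairs: A_1A_2 = 9·19·27 = 4617; A_2A_3 = 19·27·14 = 7182; A_3A_4 = 27·14·43 = 16254; A_4A_5 = 14·43·36 = 21672; A_5A_6 = 43·36·6 = 9288.
Length 3: A_1..A_3: k=1: 0+7182+9·19·14=9576; k=2: 4617+0+9·27·14=8019 → min 8019 | A_2..A_4: k=2: 0+16254+19·27·43=38313; k=3: 7182+0+19·14·43=18620 → min 18620 | A_3..A_5: k=3: 0+21672+27·14·36=35280; k=4: 16254+0+27·43·36=58050 → min 35280 | A_4..A_6: k=4: 0+9288+14·43·6=12900; k=5: 21672+0+14·36·6=24696 → min 12900.
Length 4: A_1..A_4: k=1: 0+18620+9·19·43=25973; k=2: 4617+16254+9·27·43=31320; k=3: 8019+0+9·14·43=13437 → min 13437 | A_2..A_5: k=2: 0+35280+19·27·36=53748; k=3: 7182+21672+19·14·36=38430; k=4: 18620+0+19·43·36=48032 → min 38430 | A_3..A_6: k=3: 0+12900+27·14·6=15168; k=4: 16254+9288+27·43·6=32508; k=5: 35280+0+27·36·6=41112 → min 15168.
Length 5: A_1..A_5: k=1: 0+38430+9·19·36=44586; k=2: 4617+35280+9·27·36=48645; k=3: 8019+21672+9·14·36=34227; k=4: 13437+0+9·43·36=27369 → min 27369 | A_2..A_6: k=2: 0+15168+19·27·6=18246; k=3: 7182+12900+19·14·6=21678; k=4: 18620+9288+19·43·6=32810; k=5: 38430+0+19·36·6=42534 → min 18246.
Top-level splits: k=1: (A_1..A_1)·(A_2..A_6) → 0+18246+9·19·6 = 19272; k=2: (A_1..A_2)·(A_3..A_6) → 4617+15168+9·27·6 = 21243; k=3: (A_1..A_3)·(A_4..A_6) → 8019+12900+9·14·6 = 21675; k=4: (A_1..A_4)·(A_5..A_6) → 13437+9288+9·43·6 = 25047; k=5: (A_1..A_5)·(A_6..A_6) → 27369+0+9·36·6 = 29313.
Best split is after A_1, i.e. k = 1.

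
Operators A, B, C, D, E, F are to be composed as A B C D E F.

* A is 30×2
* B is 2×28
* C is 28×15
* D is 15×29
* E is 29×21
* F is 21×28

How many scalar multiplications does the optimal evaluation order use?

5784

Adjacent pairs: AB = 30·2·28 = 1680; BC = 2·28·15 = 840; CD = 28·15·29 = 12180; DE = 15·29·21 = 9135; EF = 29·21·28 = 17052.
Length 3: A..C: k=1: 0+840+30·2·15=1740; k=2: 1680+0+30·28·15=14280 → min 1740 | B..D: k=2: 0+12180+2·28·29=13804; k=3: 840+0+2·15·29=1710 → min 1710 | C..E: k=3: 0+9135+28·15·21=17955; k=4: 12180+0+28·29·21=29232 → min 17955 | D..F: k=4: 0+17052+15·29·28=29232; k=5: 9135+0+15·21·28=17955 → min 17955.
Length 4: A..D: k=1: 0+1710+30·2·29=3450; k=2: 1680+12180+30·28·29=38220; k=3: 1740+0+30·15·29=14790 → min 3450 | B..E: k=2: 0+17955+2·28·21=19131; k=3: 840+9135+2·15·21=10605; k=4: 1710+0+2·29·21=2928 → min 2928 | C..F: k=3: 0+17955+28·15·28=29715; k=4: 12180+17052+28·29·28=51968; k=5: 17955+0+28·21·28=34419 → min 29715.
Length 5: A..E: k=1: 0+2928+30·2·21=4188; k=2: 1680+17955+30·28·21=37275; k=3: 1740+9135+30·15·21=20325; k=4: 3450+0+30·29·21=21720 → min 4188 | B..F: k=2: 0+29715+2·28·28=31283; k=3: 840+17955+2·15·28=19635; k=4: 1710+17052+2·29·28=20386; k=5: 2928+0+2·21·28=4104 → min 4104.
Length 6: A..F: k=1: 0+4104+30·2·28=5784; k=2: 1680+29715+30·28·28=54915; k=3: 1740+17955+30·15·28=32295; k=4: 3450+17052+30·29·28=44862; k=5: 4188+0+30·21·28=21828 → min 5784.
Optimal order: (A ((((B C) D) E) F)) with cost 5784.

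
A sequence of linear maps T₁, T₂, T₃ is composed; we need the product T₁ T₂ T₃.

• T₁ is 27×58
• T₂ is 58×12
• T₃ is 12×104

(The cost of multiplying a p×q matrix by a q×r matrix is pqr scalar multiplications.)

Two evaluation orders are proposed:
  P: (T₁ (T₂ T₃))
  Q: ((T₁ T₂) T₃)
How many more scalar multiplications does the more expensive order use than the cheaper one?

Order P = (T₁ (T₂ T₃)): (T₂ T₃): 58×12 by 12×104 → 58×104, cost 58·12·104 = 72384; (T₁ (T₂ T₃)): 27×58 by 58×104 → 27×104, cost 27·58·104 = 162864; cumulative 235248. Total 235248.
Order Q = ((T₁ T₂) T₃): (T₁ T₂): 27×58 by 58×12 → 27×12, cost 27·58·12 = 18792; ((T₁ T₂) T₃): 27×12 by 12×104 → 27×104, cost 27·12·104 = 33696; cumulative 52488. Total 52488.
Difference: |235248 − 52488| = 182760.

182760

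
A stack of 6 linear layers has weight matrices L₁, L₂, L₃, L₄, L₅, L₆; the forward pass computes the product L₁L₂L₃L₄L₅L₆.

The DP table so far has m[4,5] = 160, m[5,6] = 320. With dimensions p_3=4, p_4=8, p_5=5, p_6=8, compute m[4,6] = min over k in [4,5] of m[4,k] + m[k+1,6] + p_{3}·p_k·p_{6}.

320

m[4,6] = min over k∈[4,5] of m[4,k]+m[k+1,6]+p_{3}·p_k·p_{6}.
k=4: 0 + 320 + 4·8·8 = 576; k=5: 160 + 0 + 4·5·8 = 320.
Minimum: 320 at k=5.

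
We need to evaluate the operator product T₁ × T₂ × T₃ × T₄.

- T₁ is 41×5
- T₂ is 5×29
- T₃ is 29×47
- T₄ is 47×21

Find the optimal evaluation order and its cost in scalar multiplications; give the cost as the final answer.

Adjacent pairs: T₁T₂ = 41·5·29 = 5945; T₂T₃ = 5·29·47 = 6815; T₃T₄ = 29·47·21 = 28623.
Length 3: T₁..T₃: k=1: 0+6815+41·5·47=16450; k=2: 5945+0+41·29·47=61828 → min 16450 | T₂..T₄: k=2: 0+28623+5·29·21=31668; k=3: 6815+0+5·47·21=11750 → min 11750.
Length 4: T₁..T₄: k=1: 0+11750+41·5·21=16055; k=2: 5945+28623+41·29·21=59537; k=3: 16450+0+41·47·21=56917 → min 16055.
Optimal parenthesization: (T₁ × ((T₂ × T₃) × T₄)) with cost 16055.

16055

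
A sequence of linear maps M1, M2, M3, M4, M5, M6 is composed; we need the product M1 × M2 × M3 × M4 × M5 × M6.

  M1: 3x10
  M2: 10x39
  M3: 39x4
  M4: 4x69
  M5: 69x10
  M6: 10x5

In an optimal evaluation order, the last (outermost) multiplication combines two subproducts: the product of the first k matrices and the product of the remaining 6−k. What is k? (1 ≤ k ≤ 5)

3

Adjacent pairs: M1M2 = 3·10·39 = 1170; M2M3 = 10·39·4 = 1560; M3M4 = 39·4·69 = 10764; M4M5 = 4·69·10 = 2760; M5M6 = 69·10·5 = 3450.
Length 3: M1..M3: k=1: 0+1560+3·10·4=1680; k=2: 1170+0+3·39·4=1638 → min 1638 | M2..M4: k=2: 0+10764+10·39·69=37674; k=3: 1560+0+10·4·69=4320 → min 4320 | M3..M5: k=3: 0+2760+39·4·10=4320; k=4: 10764+0+39·69·10=37674 → min 4320 | M4..M6: k=4: 0+3450+4·69·5=4830; k=5: 2760+0+4·10·5=2960 → min 2960.
Length 4: M1..M4: k=1: 0+4320+3·10·69=6390; k=2: 1170+10764+3·39·69=20007; k=3: 1638+0+3·4·69=2466 → min 2466 | M2..M5: k=2: 0+4320+10·39·10=8220; k=3: 1560+2760+10·4·10=4720; k=4: 4320+0+10·69·10=11220 → min 4720 | M3..M6: k=3: 0+2960+39·4·5=3740; k=4: 10764+3450+39·69·5=27669; k=5: 4320+0+39·10·5=6270 → min 3740.
Length 5: M1..M5: k=1: 0+4720+3·10·10=5020; k=2: 1170+4320+3·39·10=6660; k=3: 1638+2760+3·4·10=4518; k=4: 2466+0+3·69·10=4536 → min 4518 | M2..M6: k=2: 0+3740+10·39·5=5690; k=3: 1560+2960+10·4·5=4720; k=4: 4320+3450+10·69·5=11220; k=5: 4720+0+10·10·5=5220 → min 4720.
Top-level splits: k=1: (M1..M1)·(M2..M6) → 0+4720+3·10·5 = 4870; k=2: (M1..M2)·(M3..M6) → 1170+3740+3·39·5 = 5495; k=3: (M1..M3)·(M4..M6) → 1638+2960+3·4·5 = 4658; k=4: (M1..M4)·(M5..M6) → 2466+3450+3·69·5 = 6951; k=5: (M1..M5)·(M6..M6) → 4518+0+3·10·5 = 4668.
Best split is after M3, i.e. k = 3.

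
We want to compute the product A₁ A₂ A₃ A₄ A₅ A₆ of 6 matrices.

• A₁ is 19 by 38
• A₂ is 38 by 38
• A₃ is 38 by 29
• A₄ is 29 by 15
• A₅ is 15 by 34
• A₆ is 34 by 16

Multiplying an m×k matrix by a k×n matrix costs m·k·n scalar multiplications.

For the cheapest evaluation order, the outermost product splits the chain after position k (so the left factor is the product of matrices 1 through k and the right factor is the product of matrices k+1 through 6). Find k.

Adjacent pairs: A₁A₂ = 19·38·38 = 27436; A₂A₃ = 38·38·29 = 41876; A₃A₄ = 38·29·15 = 16530; A₄A₅ = 29·15·34 = 14790; A₅A₆ = 15·34·16 = 8160.
Length 3: A₁..A₃: k=1: 0+41876+19·38·29=62814; k=2: 27436+0+19·38·29=48374 → min 48374 | A₂..A₄: k=2: 0+16530+38·38·15=38190; k=3: 41876+0+38·29·15=58406 → min 38190 | A₃..A₅: k=3: 0+14790+38·29·34=52258; k=4: 16530+0+38·15·34=35910 → min 35910 | A₄..A₆: k=4: 0+8160+29·15·16=15120; k=5: 14790+0+29·34·16=30566 → min 15120.
Length 4: A₁..A₄: k=1: 0+38190+19·38·15=49020; k=2: 27436+16530+19·38·15=54796; k=3: 48374+0+19·29·15=56639 → min 49020 | A₂..A₅: k=2: 0+35910+38·38·34=85006; k=3: 41876+14790+38·29·34=94134; k=4: 38190+0+38·15·34=57570 → min 57570 | A₃..A₆: k=3: 0+15120+38·29·16=32752; k=4: 16530+8160+38·15·16=33810; k=5: 35910+0+38·34·16=56582 → min 32752.
Length 5: A₁..A₅: k=1: 0+57570+19·38·34=82118; k=2: 27436+35910+19·38·34=87894; k=3: 48374+14790+19·29·34=81898; k=4: 49020+0+19·15·34=58710 → min 58710 | A₂..A₆: k=2: 0+32752+38·38·16=55856; k=3: 41876+15120+38·29·16=74628; k=4: 38190+8160+38·15·16=55470; k=5: 57570+0+38·34·16=78242 → min 55470.
Top-level splits: k=1: (A₁..A₁)·(A₂..A₆) → 0+55470+19·38·16 = 67022; k=2: (A₁..A₂)·(A₃..A₆) → 27436+32752+19·38·16 = 71740; k=3: (A₁..A₃)·(A₄..A₆) → 48374+15120+19·29·16 = 72310; k=4: (A₁..A₄)·(A₅..A₆) → 49020+8160+19·15·16 = 61740; k=5: (A₁..A₅)·(A₆..A₆) → 58710+0+19·34·16 = 69046.
Best split is after A₄, i.e. k = 4.

4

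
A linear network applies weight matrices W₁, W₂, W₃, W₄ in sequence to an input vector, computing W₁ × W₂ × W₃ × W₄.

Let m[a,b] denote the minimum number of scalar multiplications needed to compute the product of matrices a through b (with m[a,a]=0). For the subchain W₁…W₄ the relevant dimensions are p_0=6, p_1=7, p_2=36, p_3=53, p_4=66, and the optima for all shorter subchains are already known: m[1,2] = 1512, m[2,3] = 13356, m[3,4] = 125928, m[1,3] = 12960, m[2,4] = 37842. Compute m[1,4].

m[1,4] = min over k∈[1,3] of m[1,k]+m[k+1,4]+p_{0}·p_k·p_{4}.
k=1: 0 + 37842 + 6·7·66 = 40614; k=2: 1512 + 125928 + 6·36·66 = 141696; k=3: 12960 + 0 + 6·53·66 = 33948.
Minimum: 33948 at k=3.

33948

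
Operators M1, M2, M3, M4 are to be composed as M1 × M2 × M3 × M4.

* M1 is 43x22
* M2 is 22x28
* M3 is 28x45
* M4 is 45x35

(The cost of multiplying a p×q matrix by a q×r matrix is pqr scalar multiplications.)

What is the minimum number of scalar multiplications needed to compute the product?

95480

Adjacent pairs: M1M2 = 43·22·28 = 26488; M2M3 = 22·28·45 = 27720; M3M4 = 28·45·35 = 44100.
Length 3: M1..M3: k=1: 0+27720+43·22·45=70290; k=2: 26488+0+43·28·45=80668 → min 70290 | M2..M4: k=2: 0+44100+22·28·35=65660; k=3: 27720+0+22·45·35=62370 → min 62370.
Length 4: M1..M4: k=1: 0+62370+43·22·35=95480; k=2: 26488+44100+43·28·35=112728; k=3: 70290+0+43·45·35=138015 → min 95480.
Optimal order: (M1 × ((M2 × M3) × M4)) with cost 95480.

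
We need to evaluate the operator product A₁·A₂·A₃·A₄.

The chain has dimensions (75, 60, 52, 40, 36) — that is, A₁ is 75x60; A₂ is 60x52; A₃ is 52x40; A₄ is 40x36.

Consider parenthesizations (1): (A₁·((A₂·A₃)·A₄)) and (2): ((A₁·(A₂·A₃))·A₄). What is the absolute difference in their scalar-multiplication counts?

39600

Order (1) = (A₁·((A₂·A₃)·A₄)): (A₂·A₃): 60×52 by 52×40 → 60×40, cost 60·52·40 = 124800; ((A₂·A₃)·A₄): 60×40 by 40×36 → 60×36, cost 60·40·36 = 86400; cumulative 211200; (A₁·((A₂·A₃)·A₄)): 75×60 by 60×36 → 75×36, cost 75·60·36 = 162000; cumulative 373200. Total 373200.
Order (2) = ((A₁·(A₂·A₃))·A₄): (A₂·A₃): 60×52 by 52×40 → 60×40, cost 60·52·40 = 124800; (A₁·(A₂·A₃)): 75×60 by 60×40 → 75×40, cost 75·60·40 = 180000; cumulative 304800; ((A₁·(A₂·A₃))·A₄): 75×40 by 40×36 → 75×36, cost 75·40·36 = 108000; cumulative 412800. Total 412800.
Difference: |373200 − 412800| = 39600.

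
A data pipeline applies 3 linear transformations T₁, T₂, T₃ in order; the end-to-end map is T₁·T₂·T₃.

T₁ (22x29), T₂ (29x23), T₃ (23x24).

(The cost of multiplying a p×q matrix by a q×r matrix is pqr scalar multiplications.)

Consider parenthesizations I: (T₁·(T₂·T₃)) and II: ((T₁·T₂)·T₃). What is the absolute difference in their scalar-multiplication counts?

4502

Order I = (T₁·(T₂·T₃)): (T₂·T₃): 29×23 by 23×24 → 29×24, cost 29·23·24 = 16008; (T₁·(T₂·T₃)): 22×29 by 29×24 → 22×24, cost 22·29·24 = 15312; cumulative 31320. Total 31320.
Order II = ((T₁·T₂)·T₃): (T₁·T₂): 22×29 by 29×23 → 22×23, cost 22·29·23 = 14674; ((T₁·T₂)·T₃): 22×23 by 23×24 → 22×24, cost 22·23·24 = 12144; cumulative 26818. Total 26818.
Difference: |31320 − 26818| = 4502.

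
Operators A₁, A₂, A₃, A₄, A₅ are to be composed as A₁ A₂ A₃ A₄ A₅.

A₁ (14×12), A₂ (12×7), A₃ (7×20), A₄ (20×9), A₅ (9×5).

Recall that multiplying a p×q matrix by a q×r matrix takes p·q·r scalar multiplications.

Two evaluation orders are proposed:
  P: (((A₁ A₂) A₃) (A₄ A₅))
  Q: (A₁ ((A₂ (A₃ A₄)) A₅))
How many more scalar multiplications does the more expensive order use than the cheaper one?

2040

Order P = (((A₁ A₂) A₃) (A₄ A₅)): (A₁ A₂): 14×12 by 12×7 → 14×7, cost 14·12·7 = 1176; ((A₁ A₂) A₃): 14×7 by 7×20 → 14×20, cost 14·7·20 = 1960; cumulative 3136; (A₄ A₅): 20×9 by 9×5 → 20×5, cost 20·9·5 = 900; (((A₁ A₂) A₃) (A₄ A₅)): 14×20 by 20×5 → 14×5, cost 14·20·5 = 1400; cumulative 5436. Total 5436.
Order Q = (A₁ ((A₂ (A₃ A₄)) A₅)): (A₃ A₄): 7×20 by 20×9 → 7×9, cost 7·20·9 = 1260; (A₂ (A₃ A₄)): 12×7 by 7×9 → 12×9, cost 12·7·9 = 756; cumulative 2016; ((A₂ (A₃ A₄)) A₅): 12×9 by 9×5 → 12×5, cost 12·9·5 = 540; cumulative 2556; (A₁ ((A₂ (A₃ A₄)) A₅)): 14×12 by 12×5 → 14×5, cost 14·12·5 = 840; cumulative 3396. Total 3396.
Difference: |5436 − 3396| = 2040.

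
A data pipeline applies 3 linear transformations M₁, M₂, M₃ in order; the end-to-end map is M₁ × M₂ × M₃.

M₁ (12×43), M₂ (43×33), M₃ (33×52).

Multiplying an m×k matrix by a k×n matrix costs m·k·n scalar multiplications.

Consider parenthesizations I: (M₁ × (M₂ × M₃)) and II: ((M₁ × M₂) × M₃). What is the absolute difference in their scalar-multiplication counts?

63000

Order I = (M₁ × (M₂ × M₃)): (M₂ × M₃): 43×33 by 33×52 → 43×52, cost 43·33·52 = 73788; (M₁ × (M₂ × M₃)): 12×43 by 43×52 → 12×52, cost 12·43·52 = 26832; cumulative 100620. Total 100620.
Order II = ((M₁ × M₂) × M₃): (M₁ × M₂): 12×43 by 43×33 → 12×33, cost 12·43·33 = 17028; ((M₁ × M₂) × M₃): 12×33 by 33×52 → 12×52, cost 12·33·52 = 20592; cumulative 37620. Total 37620.
Difference: |100620 − 37620| = 63000.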